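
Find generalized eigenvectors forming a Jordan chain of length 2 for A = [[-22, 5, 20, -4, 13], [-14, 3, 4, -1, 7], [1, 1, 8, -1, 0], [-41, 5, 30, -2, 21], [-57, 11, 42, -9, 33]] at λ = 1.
v_1 = [[0, 1, 0, 1, 0]]^T, v_2 = [[1, 1, 0, 2, 2]]^T

We seek v_1 ∈ ker((A - I)^2) \ ker(A - I), then set v_{i+1} = (A - I) v_i.

One such chain is v_1 = [[0, 1, 0, 1, 0]]^T, v_2 = [[1, 1, 0, 2, 2]]^T. Check: (A - I) v_2 = [[0, 0, 0, 0, 0]]^T = 0.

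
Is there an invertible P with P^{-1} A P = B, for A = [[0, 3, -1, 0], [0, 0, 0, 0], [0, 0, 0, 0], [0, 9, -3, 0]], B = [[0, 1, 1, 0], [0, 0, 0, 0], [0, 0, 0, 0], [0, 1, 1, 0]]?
Two matrices over a field are similar if and only if they have the same invariant factors.

Both A and B have characteristic polynomial x^4 and minimal polynomial x^2. Computing further, both have invariant factors x, x, x^2. Hence A and B are similar.

Yes.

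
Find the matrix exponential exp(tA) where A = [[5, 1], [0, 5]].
A has Jordan form J = [[5, 1], [0, 5]] with A = PJP^{-1}, so e^{tA} = P e^{tJ} P^{-1}.

For a Jordan block J_k(λ), e^{tJ_k(λ)} = e^{λt} · (I + tN + t^2 N^2/2! + ... + t^{k-1} N^{k-1}/(k-1)!) where N is the nilpotent superdiagonal part.

Assembling the blocks and conjugating back gives the entries of e^{tA} as shown above.

e^{tA} = [[e^{5*t}, t*e^{5*t}], [0, e^{5*t}]]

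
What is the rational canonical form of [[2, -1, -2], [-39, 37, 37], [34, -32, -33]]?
R = [[0, 0, -25], [1, 0, 0], [0, 1, 6]]

The invariant factors of A (the non-unit diagonal entries of the Smith normal form of xI - A over ℚ[x]) are (x - 5)(x^2 - x - 5), each dividing the next. The characteristic polynomial is their product, (x - 5)(x^2 - x - 5).

The rational canonical form is the block-diagonal matrix of companion matrices C(f_i):
R = [[0, 0, -25], [1, 0, 0], [0, 1, 6]].

Note the characteristic polynomial does not split into linear factors over ℚ, so A has no Jordan form over ℚ; the rational canonical form exists over any field.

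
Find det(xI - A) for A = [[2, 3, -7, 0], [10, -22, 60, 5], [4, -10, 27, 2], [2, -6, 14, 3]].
χ_A(x) = (x - 3)^2(x - 2)^2

xI - A = [[x - 2, -3, 7, 0], [-10, x + 22, -60, -5], [-4, 10, x - 27, -2], [-2, 6, -14, x - 3]].

Expanding det(xI - A) along the first row:
det(xI - A) = + (x - 2)·det([[x + 22, -60, -5], [10, x - 27, -2], [6, -14, x - 3]]) - (-3)·det([[-10, -60, -5], [-4, x - 27, -2], [-2, -14, x - 3]]) + (7)·det([[-10, x + 22, -5], [-4, 10, -2], [-2, 6, x - 3]]) - (0)·det([[-10, x + 22, -60], [-4, 10, x - 27], [-2, 6, -14]]).

Evaluating gives χ_A(x) = x^4 - 10x^3 + 37x^2 - 60x + 36 = (x - 3)^2(x - 2)^2.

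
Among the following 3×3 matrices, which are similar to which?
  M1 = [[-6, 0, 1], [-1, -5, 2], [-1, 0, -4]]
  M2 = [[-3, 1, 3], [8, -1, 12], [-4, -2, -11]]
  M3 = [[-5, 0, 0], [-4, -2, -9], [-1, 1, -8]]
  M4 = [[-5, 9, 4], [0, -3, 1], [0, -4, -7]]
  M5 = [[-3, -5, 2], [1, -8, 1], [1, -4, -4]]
2 classes: {M1, M3, M4, M5}, {M2}

Characteristic polynomials: χ_{M1} = (x + 5)^3, χ_{M2} = (x + 5)^3, χ_{M3} = (x + 5)^3, χ_{M4} = (x + 5)^3, χ_{M5} = (x + 5)^3.

{M1, M3, M4, M5}: invariant factors (x + 5)^3.

{M2}: invariant factors x + 5, (x + 5)^2.

Matrices are similar if and only if their invariant-factor lists agree; the partition into similarity classes is {M1, M3, M4, M5}, {M2}.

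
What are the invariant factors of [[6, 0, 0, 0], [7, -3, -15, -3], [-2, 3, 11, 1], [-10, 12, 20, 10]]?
The Jordan structure of A has elementary divisors (x - 6)^3, (x - 6). Arranging the block sizes at each eigenvalue in decreasing order and taking row products gives the invariant factors.

Invariant factors (smallest first, each dividing the next): x - 6, (x - 6)^3.

Check: the last factor (x - 6)^3 is the minimal polynomial, and the product (x - 6)^4 is the characteristic polynomial.

x - 6, (x - 6)^3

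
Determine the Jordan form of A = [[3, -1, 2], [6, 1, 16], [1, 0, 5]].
The characteristic polynomial is det(xI - A) = (x - 3)^3, so the eigenvalues are 3 (algebraic multiplicity 3).

For λ = 3: rank(A - 3I) = 2, rank((A - 3I)^2) = 1, rank((A - 3I)^3) = 0. The eigenspace has dimension 3 - 2 = 1, so there is 1 Jordan block; the rank sequence gives block sizes [3].

Assembling the blocks gives the Jordan form J above.

J = [[3, 1, 0], [0, 3, 1], [0, 0, 3]]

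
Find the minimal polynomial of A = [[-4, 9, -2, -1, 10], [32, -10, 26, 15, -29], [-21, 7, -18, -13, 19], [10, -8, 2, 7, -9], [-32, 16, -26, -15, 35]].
m_A(x) = (x - 6)^3(x + 4)^2

The characteristic polynomial factors as (x - 6)^3(x + 4)^2. The minimal polynomial is ∏(x - λ)^{k_λ} where k_λ is the size of the largest Jordan block at λ.

For λ = -4: rank(A + 4I) = 4, and the largest Jordan block has size 2 (the smallest k with rank((A + 4I)^k) = rank((A + 4I)^(k+1))).
For λ = 6: rank(A - 6I) = 4, and the largest Jordan block has size 3 (the smallest k with rank((A - 6I)^k) = rank((A - 6I)^(k+1))).

So m_A(x) = (x - 6)^3(x + 4)^2.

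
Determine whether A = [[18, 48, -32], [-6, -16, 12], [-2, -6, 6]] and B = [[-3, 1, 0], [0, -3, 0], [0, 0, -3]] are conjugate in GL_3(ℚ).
No.

trace(A) = 8 but trace(B) = -9. The trace is a similarity invariant, so A and B are not similar.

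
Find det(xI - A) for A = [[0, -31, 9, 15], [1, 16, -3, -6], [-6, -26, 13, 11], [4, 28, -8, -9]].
xI - A = [[x, 31, -9, -15], [-1, x - 16, 3, 6], [6, 26, x - 13, -11], [-4, -28, 8, x + 9]].

Expanding det(xI - A) along the first row:
det(xI - A) = + (x)·det([[x - 16, 3, 6], [26, x - 13, -11], [-28, 8, x + 9]]) - (31)·det([[-1, 3, 6], [6, x - 13, -11], [-4, 8, x + 9]]) + (-9)·det([[-1, x - 16, 6], [6, 26, -11], [-4, -28, x + 9]]) - (-15)·det([[-1, x - 16, 3], [6, 26, x - 13], [-4, -28, 8]]).

Evaluating gives χ_A(x) = x^4 - 20x^3 + 150x^2 - 500x + 625 = (x - 5)^4.

χ_A(x) = (x - 5)^4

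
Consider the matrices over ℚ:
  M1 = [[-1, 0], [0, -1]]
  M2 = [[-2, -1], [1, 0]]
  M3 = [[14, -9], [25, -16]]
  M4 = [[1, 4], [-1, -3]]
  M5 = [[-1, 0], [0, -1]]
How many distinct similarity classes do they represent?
Characteristic polynomials: χ_{M1} = (x + 1)^2, χ_{M2} = (x + 1)^2, χ_{M3} = (x + 1)^2, χ_{M4} = (x + 1)^2, χ_{M5} = (x + 1)^2.

{M1, M5}: invariant factors x + 1, x + 1.

{M2, M3, M4}: invariant factors (x + 1)^2.

Matrices are similar if and only if their invariant-factor lists agree; the partition into similarity classes is {M1, M5}, {M2, M3, M4}.

2 classes: {M1, M5}, {M2, M3, M4}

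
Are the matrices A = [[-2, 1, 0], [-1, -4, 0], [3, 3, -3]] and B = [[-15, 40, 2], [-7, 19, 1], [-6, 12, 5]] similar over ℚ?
No.

trace(A) = -9 but trace(B) = 9. The trace is a similarity invariant, so A and B are not similar.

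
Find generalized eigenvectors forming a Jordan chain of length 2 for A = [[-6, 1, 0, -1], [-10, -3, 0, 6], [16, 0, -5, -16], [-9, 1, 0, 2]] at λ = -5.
v_1 = [[0, 1, 0, 0]]^T, v_2 = [[1, 2, 0, 1]]^T

We seek v_1 ∈ ker((A + 5I)^2) \ ker(A + 5I), then set v_{i+1} = (A + 5I) v_i.

One such chain is v_1 = [[0, 1, 0, 0]]^T, v_2 = [[1, 2, 0, 1]]^T. Check: (A + 5I) v_2 = [[0, 0, 0, 0]]^T = 0.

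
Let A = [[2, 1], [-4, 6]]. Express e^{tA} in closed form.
e^{tA} = [[(1 - 2*t)*e^{4*t}, t*e^{4*t}], [-4*t*e^{4*t}, (2*t + 1)*e^{4*t}]]

A has Jordan form J = [[4, 1], [0, 4]] with A = PJP^{-1}, so e^{tA} = P e^{tJ} P^{-1}.

For a Jordan block J_k(λ), e^{tJ_k(λ)} = e^{λt} · (I + tN + t^2 N^2/2! + ... + t^{k-1} N^{k-1}/(k-1)!) where N is the nilpotent superdiagonal part.

Assembling the blocks and conjugating back gives the entries of e^{tA} as shown above.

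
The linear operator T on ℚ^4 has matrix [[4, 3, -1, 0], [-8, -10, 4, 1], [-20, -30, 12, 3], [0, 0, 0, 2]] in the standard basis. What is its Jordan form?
The characteristic polynomial is det(xI - A) = (x - 2)^4, so the eigenvalues are 2 (algebraic multiplicity 4).

For λ = 2: rank(A - 2I) = 2, rank((A - 2I)^2) = 0. The eigenspace has dimension 4 - 2 = 2, so there are 2 Jordan blocks; the rank sequence gives block sizes [2, 2].

Assembling the blocks gives the Jordan form J above.

J = [[2, 1, 0, 0], [0, 2, 0, 0], [0, 0, 2, 1], [0, 0, 0, 2]]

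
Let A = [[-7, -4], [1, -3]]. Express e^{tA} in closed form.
A has Jordan form J = [[-5, 1], [0, -5]] with A = PJP^{-1}, so e^{tA} = P e^{tJ} P^{-1}.

For a Jordan block J_k(λ), e^{tJ_k(λ)} = e^{λt} · (I + tN + t^2 N^2/2! + ... + t^{k-1} N^{k-1}/(k-1)!) where N is the nilpotent superdiagonal part.

Assembling the blocks and conjugating back gives the entries of e^{tA} as shown above.

e^{tA} = [[(1 - 2*t)*e^{-5*t}, -4*t*e^{-5*t}], [t*e^{-5*t}, (2*t + 1)*e^{-5*t}]]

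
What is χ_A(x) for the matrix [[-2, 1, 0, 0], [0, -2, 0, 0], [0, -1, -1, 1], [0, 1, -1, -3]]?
χ_A(x) = (x + 2)^4

xI - A = [[x + 2, -1, 0, 0], [0, x + 2, 0, 0], [0, 1, x + 1, -1], [0, -1, 1, x + 3]].

Expanding det(xI - A) along the first row:
det(xI - A) = + (x + 2)·det([[x + 2, 0, 0], [1, x + 1, -1], [-1, 1, x + 3]]) - (-1)·det([[0, 0, 0], [0, x + 1, -1], [0, 1, x + 3]]) + (0)·det([[0, x + 2, 0], [0, 1, -1], [0, -1, x + 3]]) - (0)·det([[0, x + 2, 0], [0, 1, x + 1], [0, -1, 1]]).

Evaluating gives χ_A(x) = x^4 + 8x^3 + 24x^2 + 32x + 16 = (x + 2)^4.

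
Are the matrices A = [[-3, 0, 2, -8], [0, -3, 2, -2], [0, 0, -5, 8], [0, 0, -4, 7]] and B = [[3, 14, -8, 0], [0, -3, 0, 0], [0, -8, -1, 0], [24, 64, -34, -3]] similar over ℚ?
Two matrices over a field are similar if and only if they have the same invariant factors.

Both A and B have characteristic polynomial (x - 3)(x + 1)(x + 3)^2 and minimal polynomial (x - 3)(x + 1)(x + 3). Computing further, both have invariant factors x + 3, (x - 3)(x + 1)(x + 3). Hence A and B are similar.

Yes.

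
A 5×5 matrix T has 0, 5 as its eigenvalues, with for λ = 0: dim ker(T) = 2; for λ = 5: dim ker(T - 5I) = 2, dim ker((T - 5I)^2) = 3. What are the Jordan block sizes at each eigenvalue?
Jordan blocks: (0, 1), (0, 1), (5, 2), (5, 1)

λ = 0: successive nullity increments [2] count blocks of size ≥ k; block sizes are [1, 1].
λ = 5: successive nullity increments [2, 1] count blocks of size ≥ k; block sizes are [2, 1].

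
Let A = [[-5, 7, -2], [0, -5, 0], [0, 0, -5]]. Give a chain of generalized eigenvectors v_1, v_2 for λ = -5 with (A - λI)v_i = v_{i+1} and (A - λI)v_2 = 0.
v_1 = [[0, 1, 3]]^T, v_2 = [[1, 0, 0]]^T

We seek v_1 ∈ ker((A + 5I)^2) \ ker(A + 5I), then set v_{i+1} = (A + 5I) v_i.

One such chain is v_1 = [[0, 1, 3]]^T, v_2 = [[1, 0, 0]]^T. Check: (A + 5I) v_2 = [[0, 0, 0]]^T = 0.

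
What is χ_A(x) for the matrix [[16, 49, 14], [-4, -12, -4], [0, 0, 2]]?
χ_A(x) = (x - 2)^3

xI - A = [[x - 16, -49, -14], [4, x + 12, 4], [0, 0, x - 2]].

Expanding det(xI - A) along the first row:
det(xI - A) = + (x - 16)·det([[x + 12, 4], [0, x - 2]]) - (-49)·det([[4, 4], [0, x - 2]]) + (-14)·det([[4, x + 12], [0, 0]]).

Evaluating gives χ_A(x) = x^3 - 6x^2 + 12x - 8 = (x - 2)^3.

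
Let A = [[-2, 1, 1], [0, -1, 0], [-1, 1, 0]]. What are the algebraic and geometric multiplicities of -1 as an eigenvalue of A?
algebraic multiplicity 3, geometric multiplicity 2

The characteristic polynomial is (x + 1)^3, so the factor x + 1 appears with exponent 3: the algebraic multiplicity is 3.

rank(A + I) = 1, so the eigenspace has dimension 3 - 1 = 2: the geometric multiplicity is 2.

Since 2 < 3, A is not diagonalizable.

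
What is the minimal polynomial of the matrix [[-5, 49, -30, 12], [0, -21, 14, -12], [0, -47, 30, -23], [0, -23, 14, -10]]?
m_A(x) = (x - 2)^2(x + 5)^2

The characteristic polynomial factors as (x - 2)^2(x + 5)^2. The minimal polynomial is ∏(x - λ)^{k_λ} where k_λ is the size of the largest Jordan block at λ.

For λ = -5: rank(A + 5I) = 3, and the largest Jordan block has size 2 (the smallest k with rank((A + 5I)^k) = rank((A + 5I)^(k+1))).
For λ = 2: rank(A - 2I) = 3, and the largest Jordan block has size 2 (the smallest k with rank((A - 2I)^k) = rank((A - 2I)^(k+1))).

So m_A(x) = (x - 2)^2(x + 5)^2.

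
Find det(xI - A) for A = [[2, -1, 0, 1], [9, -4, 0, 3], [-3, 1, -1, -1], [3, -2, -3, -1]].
xI - A = [[x - 2, 1, 0, -1], [-9, x + 4, 0, -3], [3, -1, x + 1, 1], [-3, 2, 3, x + 1]].

Expanding det(xI - A) along the first row:
det(xI - A) = + (x - 2)·det([[x + 4, 0, -3], [-1, x + 1, 1], [2, 3, x + 1]]) - (1)·det([[-9, 0, -3], [3, x + 1, 1], [-3, 3, x + 1]]) + (0)·det([[-9, x + 4, -3], [3, -1, 1], [-3, 2, x + 1]]) - (-1)·det([[-9, x + 4, 0], [3, -1, x + 1], [-3, 2, 3]]).

Evaluating gives χ_A(x) = x^4 + 4x^3 + 6x^2 + 4x + 1 = (x + 1)^4.

χ_A(x) = (x + 1)^4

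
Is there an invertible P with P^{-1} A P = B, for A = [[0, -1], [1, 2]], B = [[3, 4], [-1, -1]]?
Two matrices over a field are similar if and only if they have the same invariant factors.

Both A and B have characteristic polynomial (x - 1)^2 and minimal polynomial (x - 1)^2. Computing further, both have invariant factors (x - 1)^2. Hence A and B are similar.

Yes.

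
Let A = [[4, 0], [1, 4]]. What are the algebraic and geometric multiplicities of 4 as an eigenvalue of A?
The characteristic polynomial is (x - 4)^2, so the factor x - 4 appears with exponent 2: the algebraic multiplicity is 2.

rank(A - 4I) = 1, so the eigenspace has dimension 2 - 1 = 1: the geometric multiplicity is 1.

Since 1 < 2, A is not diagonalizable.

algebraic multiplicity 2, geometric multiplicity 1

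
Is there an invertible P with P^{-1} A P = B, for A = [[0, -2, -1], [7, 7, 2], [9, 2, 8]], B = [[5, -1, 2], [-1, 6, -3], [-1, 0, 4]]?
Yes.

Two matrices over a field are similar if and only if they have the same invariant factors.

Both A and B have characteristic polynomial (x - 5)^3 and minimal polynomial (x - 5)^3. Computing further, both have invariant factors (x - 5)^3. Hence A and B are similar.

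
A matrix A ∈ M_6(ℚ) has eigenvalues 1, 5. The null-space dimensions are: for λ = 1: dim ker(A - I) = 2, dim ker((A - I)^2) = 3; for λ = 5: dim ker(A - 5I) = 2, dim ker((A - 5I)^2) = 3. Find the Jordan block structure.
Jordan blocks: (1, 2), (1, 1), (5, 2), (5, 1)

λ = 1: successive nullity increments [2, 1] count blocks of size ≥ k; block sizes are [2, 1].
λ = 5: successive nullity increments [2, 1] count blocks of size ≥ k; block sizes are [2, 1].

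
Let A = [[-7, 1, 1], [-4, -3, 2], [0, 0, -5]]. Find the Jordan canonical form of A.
The characteristic polynomial is det(xI - A) = (x + 5)^3, so the eigenvalues are -5 (algebraic multiplicity 3).

For λ = -5: rank(A + 5I) = 1, rank((A + 5I)^2) = 0. The eigenspace has dimension 3 - 1 = 2, so there are 2 Jordan blocks; the rank sequence gives block sizes [2, 1].

Assembling the blocks gives the Jordan form J above.

J = [[-5, 1, 0], [0, -5, 0], [0, 0, -5]]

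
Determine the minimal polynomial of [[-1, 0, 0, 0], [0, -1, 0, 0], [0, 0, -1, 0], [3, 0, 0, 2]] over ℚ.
m_A(x) = (x - 2)(x + 1)

The characteristic polynomial factors as (x - 2)(x + 1)^3. The minimal polynomial is ∏(x - λ)^{k_λ} where k_λ is the size of the largest Jordan block at λ.

For λ = -1: rank(A + I) = 1, and the largest Jordan block has size 1 (the smallest k with rank((A + I)^k) = rank((A + I)^(k+1))).
For λ = 2: rank(A - 2I) = 3, and the largest Jordan block has size 1 (the smallest k with rank((A - 2I)^k) = rank((A - 2I)^(k+1))).

So m_A(x) = (x - 2)(x + 1).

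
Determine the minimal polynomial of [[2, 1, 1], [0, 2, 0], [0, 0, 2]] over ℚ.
The characteristic polynomial factors as (x - 2)^3. The minimal polynomial is ∏(x - λ)^{k_λ} where k_λ is the size of the largest Jordan block at λ.

For λ = 2: rank(A - 2I) = 1, and the largest Jordan block has size 2 (the smallest k with rank((A - 2I)^k) = rank((A - 2I)^(k+1))).

So m_A(x) = (x - 2)^2.

m_A(x) = (x - 2)^2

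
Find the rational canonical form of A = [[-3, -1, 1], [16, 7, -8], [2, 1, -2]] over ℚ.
R = [[-1, 0, 0], [0, 0, 4], [0, 1, 3]]

The invariant factors of A (the non-unit diagonal entries of the Smith normal form of xI - A over ℚ[x]) are x + 1, (x - 4)(x + 1), each dividing the next. The characteristic polynomial is their product, (x - 4)(x + 1)^2.

The rational canonical form is the block-diagonal matrix of companion matrices C(f_i):
R = [[-1, 0, 0], [0, 0, 4], [0, 1, 3]].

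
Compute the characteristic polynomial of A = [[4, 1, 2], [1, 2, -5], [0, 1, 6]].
χ_A(x) = (x - 4)^3

xI - A = [[x - 4, -1, -2], [-1, x - 2, 5], [0, -1, x - 6]].

Expanding det(xI - A) along the first row:
det(xI - A) = + (x - 4)·det([[x - 2, 5], [-1, x - 6]]) - (-1)·det([[-1, 5], [0, x - 6]]) + (-2)·det([[-1, x - 2], [0, -1]]).

Evaluating gives χ_A(x) = x^3 - 12x^2 + 48x - 64 = (x - 4)^3.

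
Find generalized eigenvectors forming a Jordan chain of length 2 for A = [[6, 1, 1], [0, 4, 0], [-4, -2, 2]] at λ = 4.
We seek v_1 ∈ ker((A - 4I)^2) \ ker(A - 4I), then set v_{i+1} = (A - 4I) v_i.

One such chain is v_1 = [[0, 2, -1]]^T, v_2 = [[1, 0, -2]]^T. Check: (A - 4I) v_2 = [[0, 0, 0]]^T = 0.

v_1 = [[0, 2, -1]]^T, v_2 = [[1, 0, -2]]^T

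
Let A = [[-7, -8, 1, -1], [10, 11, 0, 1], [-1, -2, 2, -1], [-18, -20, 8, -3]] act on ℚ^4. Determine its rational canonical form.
R = [[0, 0, 0, -3], [1, 0, 0, 13], [0, 1, 0, -4], [0, 0, 1, 3]]

The invariant factors of A (the non-unit diagonal entries of the Smith normal form of xI - A over ℚ[x]) are (x - 3)(x^3 + 4x - 1), each dividing the next. The characteristic polynomial is their product, (x - 3)(x^3 + 4x - 1).

The rational canonical form is the block-diagonal matrix of companion matrices C(f_i):
R = [[0, 0, 0, -3], [1, 0, 0, 13], [0, 1, 0, -4], [0, 0, 1, 3]].

Note the characteristic polynomial does not split into linear factors over ℚ, so A has no Jordan form over ℚ; the rational canonical form exists over any field.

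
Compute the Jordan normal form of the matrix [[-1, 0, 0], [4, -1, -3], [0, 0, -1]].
J = [[-1, 1, 0], [0, -1, 0], [0, 0, -1]]

The characteristic polynomial is det(xI - A) = (x + 1)^3, so the eigenvalues are -1 (algebraic multiplicity 3).

For λ = -1: rank(A + I) = 1, rank((A + I)^2) = 0. The eigenspace has dimension 3 - 1 = 2, so there are 2 Jordan blocks; the rank sequence gives block sizes [2, 1].

Assembling the blocks gives the Jordan form J above.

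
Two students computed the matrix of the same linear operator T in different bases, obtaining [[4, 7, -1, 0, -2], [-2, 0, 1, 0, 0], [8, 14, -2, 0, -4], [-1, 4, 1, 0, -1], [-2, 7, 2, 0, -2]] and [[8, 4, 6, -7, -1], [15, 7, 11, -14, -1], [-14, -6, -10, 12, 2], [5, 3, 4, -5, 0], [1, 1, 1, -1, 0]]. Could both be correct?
Yes.

Two matrices over a field are similar if and only if they have the same invariant factors.

Both A and B have characteristic polynomial x^5 and minimal polynomial x^3. Computing further, both have invariant factors x^2, x^3. Hence A and B are similar.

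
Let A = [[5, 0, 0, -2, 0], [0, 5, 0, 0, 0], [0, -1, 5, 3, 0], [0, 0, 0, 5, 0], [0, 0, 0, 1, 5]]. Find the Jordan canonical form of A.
J = [[5, 1, 0, 0, 0], [0, 5, 0, 0, 0], [0, 0, 5, 1, 0], [0, 0, 0, 5, 0], [0, 0, 0, 0, 5]]

The characteristic polynomial is det(xI - A) = (x - 5)^5, so the eigenvalues are 5 (algebraic multiplicity 5).

For λ = 5: rank(A - 5I) = 2, rank((A - 5I)^2) = 0. The eigenspace has dimension 5 - 2 = 3, so there are 3 Jordan blocks; the rank sequence gives block sizes [2, 2, 1].

Assembling the blocks gives the Jordan form J above.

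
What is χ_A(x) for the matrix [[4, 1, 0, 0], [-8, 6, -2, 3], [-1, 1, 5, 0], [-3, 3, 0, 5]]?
χ_A(x) = (x - 5)^4

xI - A = [[x - 4, -1, 0, 0], [8, x - 6, 2, -3], [1, -1, x - 5, 0], [3, -3, 0, x - 5]].

Expanding det(xI - A) along the first row:
det(xI - A) = + (x - 4)·det([[x - 6, 2, -3], [-1, x - 5, 0], [-3, 0, x - 5]]) - (-1)·det([[8, 2, -3], [1, x - 5, 0], [3, 0, x - 5]]) + (0)·det([[8, x - 6, -3], [1, -1, 0], [3, -3, x - 5]]) - (0)·det([[8, x - 6, 2], [1, -1, x - 5], [3, -3, 0]]).

Evaluating gives χ_A(x) = x^4 - 20x^3 + 150x^2 - 500x + 625 = (x - 5)^4.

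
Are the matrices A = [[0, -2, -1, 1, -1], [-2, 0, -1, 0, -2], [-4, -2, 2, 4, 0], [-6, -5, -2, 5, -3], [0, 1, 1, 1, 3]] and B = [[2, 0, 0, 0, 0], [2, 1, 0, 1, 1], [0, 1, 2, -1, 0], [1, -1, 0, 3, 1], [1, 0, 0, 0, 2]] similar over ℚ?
Yes.

Two matrices over a field are similar if and only if they have the same invariant factors.

Both A and B have characteristic polynomial (x - 2)^5 and minimal polynomial (x - 2)^3. Computing further, both have invariant factors (x - 2)^2, (x - 2)^3. Hence A and B are similar.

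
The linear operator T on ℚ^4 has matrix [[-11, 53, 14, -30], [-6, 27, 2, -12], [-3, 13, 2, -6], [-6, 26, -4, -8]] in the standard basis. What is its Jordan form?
The characteristic polynomial is det(xI - A) = (x - 4)^2(x - 1)^2, so the eigenvalues are 1 (algebraic multiplicity 2), 4 (algebraic multiplicity 2).

For λ = 1: rank(A - I) = 3, rank((A - I)^2) = 2. The eigenspace has dimension 4 - 3 = 1, so there is 1 Jordan block; the rank sequence gives block sizes [2].

For λ = 4: rank(A - 4I) = 2. The eigenspace has dimension 4 - 2 = 2, so there are 2 Jordan blocks; the rank sequence gives block sizes [1, 1].

Assembling the blocks gives the Jordan form J above.

J = [[1, 1, 0, 0], [0, 1, 0, 0], [0, 0, 4, 0], [0, 0, 0, 4]]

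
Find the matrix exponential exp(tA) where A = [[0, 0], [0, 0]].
A has Jordan form J = [[0, 0], [0, 0]] with A = PJP^{-1}, so e^{tA} = P e^{tJ} P^{-1}.

For a Jordan block J_k(λ), e^{tJ_k(λ)} = e^{λt} · (I + tN + t^2 N^2/2! + ... + t^{k-1} N^{k-1}/(k-1)!) where N is the nilpotent superdiagonal part.

Assembling the blocks and conjugating back gives the entries of e^{tA} as shown above.

e^{tA} = [[1, 0], [0, 1]]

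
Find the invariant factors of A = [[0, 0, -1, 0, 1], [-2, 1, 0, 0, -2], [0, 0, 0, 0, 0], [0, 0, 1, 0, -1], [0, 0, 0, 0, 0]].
The Jordan structure of A has elementary divisors x^2, x, x, (x - 1). Arranging the block sizes at each eigenvalue in decreasing order and taking row products gives the invariant factors.

Invariant factors (smallest first, each dividing the next): x, x, x^2(x - 1).

Check: the last factor x^2(x - 1) is the minimal polynomial, and the product x^4(x - 1) is the characteristic polynomial.

x, x, x^2(x - 1)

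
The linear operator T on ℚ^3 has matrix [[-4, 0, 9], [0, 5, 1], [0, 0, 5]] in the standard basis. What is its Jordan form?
J = [[-4, 0, 0], [0, 5, 1], [0, 0, 5]]

The characteristic polynomial is det(xI - A) = (x - 5)^2(x + 4), so the eigenvalues are -4 (algebraic multiplicity 1), 5 (algebraic multiplicity 2).

For λ = -4: algebraic multiplicity 1 gives one 1×1 block.

For λ = 5: rank(A - 5I) = 2, rank((A - 5I)^2) = 1. The eigenspace has dimension 3 - 2 = 1, so there is 1 Jordan block; the rank sequence gives block sizes [2].

Assembling the blocks gives the Jordan form J above.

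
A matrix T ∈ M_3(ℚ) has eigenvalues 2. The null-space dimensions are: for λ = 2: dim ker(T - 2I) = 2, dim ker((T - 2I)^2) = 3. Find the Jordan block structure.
Jordan blocks: (2, 2), (2, 1)

λ = 2: successive nullity increments [2, 1] count blocks of size ≥ k; block sizes are [2, 1].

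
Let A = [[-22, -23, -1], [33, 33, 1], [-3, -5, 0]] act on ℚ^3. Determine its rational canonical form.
The invariant factors of A (the non-unit diagonal entries of the Smith normal form of xI - A over ℚ[x]) are (x - 5)^2(x - 1), each dividing the next. The characteristic polynomial is their product, (x - 5)^2(x - 1).

The rational canonical form is the block-diagonal matrix of companion matrices C(f_i):
R = [[0, 0, 25], [1, 0, -35], [0, 1, 11]].

R = [[0, 0, 25], [1, 0, -35], [0, 1, 11]]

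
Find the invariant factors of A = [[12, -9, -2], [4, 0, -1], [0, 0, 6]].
(x - 6)^3

The Jordan structure of A has elementary divisors (x - 6)^3. Arranging the block sizes at each eigenvalue in decreasing order and taking row products gives the invariant factors.

Invariant factors (smallest first, each dividing the next): (x - 6)^3.

Check: the last factor (x - 6)^3 is the minimal polynomial, and the product (x - 6)^3 is the characteristic polynomial.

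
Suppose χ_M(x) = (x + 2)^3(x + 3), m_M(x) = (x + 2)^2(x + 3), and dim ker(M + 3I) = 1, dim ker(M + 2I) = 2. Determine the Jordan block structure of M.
λ = -3: algebraic multiplicity 1 (exponent in χ_M), largest block size 1 (exponent in m_M), 1 block (geometric multiplicity). This forces block sizes [1].
λ = -2: algebraic multiplicity 3 (exponent in χ_M), largest block size 2 (exponent in m_M), 2 blocks (geometric multiplicity). These force block sizes [2, 1].

Jordan blocks: (-3, 1), (-2, 2), (-2, 1)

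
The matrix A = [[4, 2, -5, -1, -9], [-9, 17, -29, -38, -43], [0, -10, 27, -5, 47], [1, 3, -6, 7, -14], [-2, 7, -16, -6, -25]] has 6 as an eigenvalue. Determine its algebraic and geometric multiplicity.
algebraic multiplicity 5, geometric multiplicity 2

The characteristic polynomial is (x - 6)^5, so the factor x - 6 appears with exponent 5: the algebraic multiplicity is 5.

rank(A - 6I) = 3, so the eigenspace has dimension 5 - 3 = 2: the geometric multiplicity is 2.

Since 2 < 5, A is not diagonalizable.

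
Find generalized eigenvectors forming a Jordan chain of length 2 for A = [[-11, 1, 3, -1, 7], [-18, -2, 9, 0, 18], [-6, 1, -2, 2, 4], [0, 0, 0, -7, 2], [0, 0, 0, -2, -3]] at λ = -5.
We seek v_1 ∈ ker((A + 5I)^2) \ ker(A + 5I), then set v_{i+1} = (A + 5I) v_i.

One such chain is v_1 = [[0, 1, 0, 0, 0]]^T, v_2 = [[1, 3, 1, 0, 0]]^T. Check: (A + 5I) v_2 = [[0, 0, 0, 0, 0]]^T = 0.

v_1 = [[0, 1, 0, 0, 0]]^T, v_2 = [[1, 3, 1, 0, 0]]^T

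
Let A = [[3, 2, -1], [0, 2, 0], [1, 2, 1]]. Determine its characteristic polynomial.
xI - A = [[x - 3, -2, 1], [0, x - 2, 0], [-1, -2, x - 1]].

Expanding det(xI - A) along the first row:
det(xI - A) = + (x - 3)·det([[x - 2, 0], [-2, x - 1]]) - (-2)·det([[0, 0], [-1, x - 1]]) + (1)·det([[0, x - 2], [-1, -2]]).

Evaluating gives χ_A(x) = x^3 - 6x^2 + 12x - 8 = (x - 2)^3.

χ_A(x) = (x - 2)^3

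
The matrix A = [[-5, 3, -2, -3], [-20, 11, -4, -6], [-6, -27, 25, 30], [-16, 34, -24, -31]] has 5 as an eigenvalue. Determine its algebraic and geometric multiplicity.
algebraic multiplicity 2, geometric multiplicity 1

The characteristic polynomial is (x - 5)^2(x + 5)^2, so the factor x - 5 appears with exponent 2: the algebraic multiplicity is 2.

rank(A - 5I) = 3, so the eigenspace has dimension 4 - 3 = 1: the geometric multiplicity is 1.

Since 1 < 2, A is not diagonalizable.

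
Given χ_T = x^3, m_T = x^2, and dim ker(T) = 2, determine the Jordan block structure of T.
Jordan blocks: (0, 2), (0, 1)

λ = 0: algebraic multiplicity 3 (exponent in χ_T), largest block size 2 (exponent in m_T), 2 blocks (geometric multiplicity). These force block sizes [2, 1].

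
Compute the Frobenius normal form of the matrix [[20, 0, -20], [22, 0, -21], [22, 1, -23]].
R = [[0, 0, -20], [1, 0, -1], [0, 1, -3]]

The invariant factors of A (the non-unit diagonal entries of the Smith normal form of xI - A over ℚ[x]) are (x + 4)(x^2 - x + 5), each dividing the next. The characteristic polynomial is their product, (x + 4)(x^2 - x + 5).

The rational canonical form is the block-diagonal matrix of companion matrices C(f_i):
R = [[0, 0, -20], [1, 0, -1], [0, 1, -3]].

Note the characteristic polynomial does not split into linear factors over ℚ, so A has no Jordan form over ℚ; the rational canonical form exists over any field.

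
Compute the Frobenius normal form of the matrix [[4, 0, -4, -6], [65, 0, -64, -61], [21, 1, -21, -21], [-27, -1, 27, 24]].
The invariant factors of A (the non-unit diagonal entries of the Smith normal form of xI - A over ℚ[x]) are (x - 6)(x + 1)(x^2 - 2x - 4), each dividing the next. The characteristic polynomial is their product, (x - 6)(x + 1)(x^2 - 2x - 4).

The rational canonical form is the block-diagonal matrix of companion matrices C(f_i):
R = [[0, 0, 0, -24], [1, 0, 0, -32], [0, 1, 0, 0], [0, 0, 1, 7]].

Note the characteristic polynomial does not split into linear factors over ℚ, so A has no Jordan form over ℚ; the rational canonical form exists over any field.

R = [[0, 0, 0, -24], [1, 0, 0, -32], [0, 1, 0, 0], [0, 0, 1, 7]]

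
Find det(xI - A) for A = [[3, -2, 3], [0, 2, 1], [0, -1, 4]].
χ_A(x) = (x - 3)^3

xI - A = [[x - 3, 2, -3], [0, x - 2, -1], [0, 1, x - 4]].

Expanding det(xI - A) along the first row:
det(xI - A) = + (x - 3)·det([[x - 2, -1], [1, x - 4]]) - (2)·det([[0, -1], [0, x - 4]]) + (-3)·det([[0, x - 2], [0, 1]]).

Evaluating gives χ_A(x) = x^3 - 9x^2 + 27x - 27 = (x - 3)^3.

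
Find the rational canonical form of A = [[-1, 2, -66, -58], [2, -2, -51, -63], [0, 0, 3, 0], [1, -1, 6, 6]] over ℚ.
The invariant factors of A (the non-unit diagonal entries of the Smith normal form of xI - A over ℚ[x]) are x - 3, (x - 5)(x - 3)(x + 5), each dividing the next. The characteristic polynomial is their product, (x - 5)(x - 3)^2(x + 5).

The rational canonical form is the block-diagonal matrix of companion matrices C(f_i):
R = [[3, 0, 0, 0], [0, 0, 0, -75], [0, 1, 0, 25], [0, 0, 1, 3]].

R = [[3, 0, 0, 0], [0, 0, 0, -75], [0, 1, 0, 25], [0, 0, 1, 3]]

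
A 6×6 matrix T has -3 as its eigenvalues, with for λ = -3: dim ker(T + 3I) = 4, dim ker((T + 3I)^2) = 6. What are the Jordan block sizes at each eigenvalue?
Jordan blocks: (-3, 2), (-3, 2), (-3, 1), (-3, 1)

λ = -3: successive nullity increments [4, 2] count blocks of size ≥ k; block sizes are [2, 2, 1, 1].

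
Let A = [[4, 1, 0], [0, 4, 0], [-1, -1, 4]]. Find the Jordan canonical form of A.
The characteristic polynomial is det(xI - A) = (x - 4)^3, so the eigenvalues are 4 (algebraic multiplicity 3).

For λ = 4: rank(A - 4I) = 2, rank((A - 4I)^2) = 1, rank((A - 4I)^3) = 0. The eigenspace has dimension 3 - 2 = 1, so there is 1 Jordan block; the rank sequence gives block sizes [3].

Assembling the blocks gives the Jordan form J above.

J = [[4, 1, 0], [0, 4, 1], [0, 0, 4]]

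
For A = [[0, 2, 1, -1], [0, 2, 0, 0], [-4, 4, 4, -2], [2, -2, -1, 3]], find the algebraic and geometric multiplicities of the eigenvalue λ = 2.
The characteristic polynomial is (x - 3)(x - 2)^3, so the factor x - 2 appears with exponent 3: the algebraic multiplicity is 3.

rank(A - 2I) = 1, so the eigenspace has dimension 4 - 1 = 3: the geometric multiplicity is 3.

algebraic multiplicity 3, geometric multiplicity 3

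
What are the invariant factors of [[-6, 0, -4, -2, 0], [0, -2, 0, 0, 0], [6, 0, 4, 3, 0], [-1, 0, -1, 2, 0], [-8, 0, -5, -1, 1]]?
(x - 1)(x + 2), (x - 1)^2(x + 2)

The Jordan structure of A has elementary divisors (x + 2), (x + 2), (x - 1)^2, (x - 1). Arranging the block sizes at each eigenvalue in decreasing order and taking row products gives the invariant factors.

Invariant factors (smallest first, each dividing the next): (x - 1)(x + 2), (x - 1)^2(x + 2).

Check: the last factor (x - 1)^2(x + 2) is the minimal polynomial, and the product (x - 1)^3(x + 2)^2 is the characteristic polynomial.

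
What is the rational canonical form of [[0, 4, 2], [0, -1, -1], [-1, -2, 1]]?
The invariant factors of A (the non-unit diagonal entries of the Smith normal form of xI - A over ℚ[x]) are x^3 - x - 2, each dividing the next. The characteristic polynomial is their product, x^3 - x - 2.

The rational canonical form is the block-diagonal matrix of companion matrices C(f_i):
R = [[0, 0, 2], [1, 0, 1], [0, 1, 0]].

Note the characteristic polynomial does not split into linear factors over ℚ, so A has no Jordan form over ℚ; the rational canonical form exists over any field.

R = [[0, 0, 2], [1, 0, 1], [0, 1, 0]]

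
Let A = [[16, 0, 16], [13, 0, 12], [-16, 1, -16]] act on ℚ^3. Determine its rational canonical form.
R = [[0, 0, 16], [1, 0, 12], [0, 1, 0]]

The invariant factors of A (the non-unit diagonal entries of the Smith normal form of xI - A over ℚ[x]) are (x - 4)(x + 2)^2, each dividing the next. The characteristic polynomial is their product, (x - 4)(x + 2)^2.

The rational canonical form is the block-diagonal matrix of companion matrices C(f_i):
R = [[0, 0, 16], [1, 0, 12], [0, 1, 0]].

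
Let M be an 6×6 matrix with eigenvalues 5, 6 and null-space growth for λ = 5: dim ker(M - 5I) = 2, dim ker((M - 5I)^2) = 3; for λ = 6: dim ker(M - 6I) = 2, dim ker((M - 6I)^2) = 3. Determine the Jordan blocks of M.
Jordan blocks: (5, 2), (5, 1), (6, 2), (6, 1)

λ = 5: successive nullity increments [2, 1] count blocks of size ≥ k; block sizes are [2, 1].
λ = 6: successive nullity increments [2, 1] count blocks of size ≥ k; block sizes are [2, 1].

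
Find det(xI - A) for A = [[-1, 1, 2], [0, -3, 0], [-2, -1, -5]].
χ_A(x) = (x + 3)^3

xI - A = [[x + 1, -1, -2], [0, x + 3, 0], [2, 1, x + 5]].

Expanding det(xI - A) along the first row:
det(xI - A) = + (x + 1)·det([[x + 3, 0], [1, x + 5]]) - (-1)·det([[0, 0], [2, x + 5]]) + (-2)·det([[0, x + 3], [2, 1]]).

Evaluating gives χ_A(x) = x^3 + 9x^2 + 27x + 27 = (x + 3)^3.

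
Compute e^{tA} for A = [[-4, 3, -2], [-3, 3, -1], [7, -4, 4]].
e^{tA} = [[(t^2 - 5*t + 1)*e^{t}, t*(6 - t)*e^{t}/2, t*(t - 4)*e^{t}/2], [t*(t - 3)*e^{t}, (-t^2 + 4*t + 2)*e^{t}/2, t*(t - 2)*e^{t}/2], [t*(7 - t)*e^{t}, t*(t - 8)*e^{t}/2, (-t^2 + 6*t + 2)*e^{t}/2]]

A has Jordan form J = [[1, 1, 0], [0, 1, 1], [0, 0, 1]] with A = PJP^{-1}, so e^{tA} = P e^{tJ} P^{-1}.

For a Jordan block J_k(λ), e^{tJ_k(λ)} = e^{λt} · (I + tN + t^2 N^2/2! + ... + t^{k-1} N^{k-1}/(k-1)!) where N is the nilpotent superdiagonal part.

Assembling the blocks and conjugating back gives the entries of e^{tA} as shown above.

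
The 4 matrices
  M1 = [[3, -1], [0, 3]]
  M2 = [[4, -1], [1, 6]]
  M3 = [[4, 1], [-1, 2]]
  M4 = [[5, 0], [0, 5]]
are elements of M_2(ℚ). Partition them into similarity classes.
3 classes: {M1, M3}, {M2}, {M4}

Characteristic polynomials: χ_{M1} = (x - 3)^2, χ_{M2} = (x - 5)^2, χ_{M3} = (x - 3)^2, χ_{M4} = (x - 5)^2.

{M1, M3}: invariant factors (x - 3)^2.

{M2}: invariant factors (x - 5)^2.

{M4}: invariant factors x - 5, x - 5.

Matrices are similar if and only if their invariant-factor lists agree; the partition into similarity classes is {M1, M3}, {M2}, {M4}.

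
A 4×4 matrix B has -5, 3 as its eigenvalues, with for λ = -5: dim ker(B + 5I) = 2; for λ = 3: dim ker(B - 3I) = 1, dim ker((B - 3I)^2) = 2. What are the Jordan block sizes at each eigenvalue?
λ = -5: successive nullity increments [2] count blocks of size ≥ k; block sizes are [1, 1].
λ = 3: successive nullity increments [1, 1] count blocks of size ≥ k; block sizes are [2].

Jordan blocks: (-5, 1), (-5, 1), (3, 2)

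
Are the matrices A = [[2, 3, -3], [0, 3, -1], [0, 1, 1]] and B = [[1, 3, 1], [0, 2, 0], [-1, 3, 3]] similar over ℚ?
Yes.

Two matrices over a field are similar if and only if they have the same invariant factors.

Both A and B have characteristic polynomial (x - 2)^3 and minimal polynomial (x - 2)^2. Computing further, both have invariant factors x - 2, (x - 2)^2. Hence A and B are similar.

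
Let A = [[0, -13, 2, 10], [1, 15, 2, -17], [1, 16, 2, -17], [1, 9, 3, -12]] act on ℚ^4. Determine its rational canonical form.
R = [[0, 0, 0, 0], [1, 0, 0, -20], [0, 1, 0, 1], [0, 0, 1, 5]]

The invariant factors of A (the non-unit diagonal entries of the Smith normal form of xI - A over ℚ[x]) are x(x - 4)(x^2 - x - 5), each dividing the next. The characteristic polynomial is their product, x(x - 4)(x^2 - x - 5).

The rational canonical form is the block-diagonal matrix of companion matrices C(f_i):
R = [[0, 0, 0, 0], [1, 0, 0, -20], [0, 1, 0, 1], [0, 0, 1, 5]].

Note the characteristic polynomial does not split into linear factors over ℚ, so A has no Jordan form over ℚ; the rational canonical form exists over any field.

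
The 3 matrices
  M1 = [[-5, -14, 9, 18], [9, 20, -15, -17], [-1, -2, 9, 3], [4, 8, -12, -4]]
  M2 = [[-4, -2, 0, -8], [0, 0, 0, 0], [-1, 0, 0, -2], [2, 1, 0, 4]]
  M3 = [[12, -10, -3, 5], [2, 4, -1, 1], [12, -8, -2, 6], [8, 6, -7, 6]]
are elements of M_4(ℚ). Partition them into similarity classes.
2 classes: {M1, M3}, {M2}

Characteristic polynomials: χ_{M1} = (x - 6)^3(x - 2), χ_{M2} = x^4, χ_{M3} = (x - 6)^3(x - 2).

{M1, M3}: invariant factors (x - 6)^3(x - 2).

{M2}: invariant factors x^2, x^2.

Matrices are similar if and only if their invariant-factor lists agree; the partition into similarity classes is {M1, M3}, {M2}.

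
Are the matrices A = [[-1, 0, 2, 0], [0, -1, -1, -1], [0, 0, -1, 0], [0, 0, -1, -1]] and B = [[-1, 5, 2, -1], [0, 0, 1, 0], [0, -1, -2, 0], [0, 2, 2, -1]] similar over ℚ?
Two matrices over a field are similar if and only if they have the same invariant factors.

Both A and B have characteristic polynomial (x + 1)^4 and minimal polynomial (x + 1)^3. Computing further, both have invariant factors x + 1, (x + 1)^3. Hence A and B are similar.

Yes.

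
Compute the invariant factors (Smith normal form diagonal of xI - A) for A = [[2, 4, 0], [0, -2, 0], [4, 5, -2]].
(x - 2)(x + 2)^2

The Jordan structure of A has elementary divisors (x + 2)^2, (x - 2). Arranging the block sizes at each eigenvalue in decreasing order and taking row products gives the invariant factors.

Invariant factors (smallest first, each dividing the next): (x - 2)(x + 2)^2.

Check: the last factor (x - 2)(x + 2)^2 is the minimal polynomial, and the product (x - 2)(x + 2)^2 is the characteristic polynomial.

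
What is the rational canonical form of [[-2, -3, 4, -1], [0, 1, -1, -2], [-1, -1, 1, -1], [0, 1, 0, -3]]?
R = [[0, 0, 0, 0], [1, 0, 0, 0], [0, 1, 0, -2], [0, 0, 1, -3]]

The invariant factors of A (the non-unit diagonal entries of the Smith normal form of xI - A over ℚ[x]) are x^2(x + 1)(x + 2), each dividing the next. The characteristic polynomial is their product, x^2(x + 1)(x + 2).

The rational canonical form is the block-diagonal matrix of companion matrices C(f_i):
R = [[0, 0, 0, 0], [1, 0, 0, 0], [0, 1, 0, -2], [0, 0, 1, -3]].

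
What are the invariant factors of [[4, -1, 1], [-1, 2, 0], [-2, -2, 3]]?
The Jordan structure of A has elementary divisors (x - 3)^3. Arranging the block sizes at each eigenvalue in decreasing order and taking row products gives the invariant factors.

Invariant factors (smallest first, each dividing the next): (x - 3)^3.

Check: the last factor (x - 3)^3 is the minimal polynomial, and the product (x - 3)^3 is the characteristic polynomial.

(x - 3)^3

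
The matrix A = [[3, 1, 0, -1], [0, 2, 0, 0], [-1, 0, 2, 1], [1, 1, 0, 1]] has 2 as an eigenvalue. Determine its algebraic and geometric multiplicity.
The characteristic polynomial is (x - 2)^4, so the factor x - 2 appears with exponent 4: the algebraic multiplicity is 4.

rank(A - 2I) = 2, so the eigenspace has dimension 4 - 2 = 2: the geometric multiplicity is 2.

Since 2 < 4, A is not diagonalizable.

algebraic multiplicity 4, geometric multiplicity 2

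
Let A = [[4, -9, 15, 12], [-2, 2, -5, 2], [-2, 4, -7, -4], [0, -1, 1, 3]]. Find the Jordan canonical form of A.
The characteristic polynomial is det(xI - A) = x^2(x - 1)^2, so the eigenvalues are 0 (algebraic multiplicity 2), 1 (algebraic multiplicity 2).

For λ = 0: rank(A) = 3, rank(A^2) = 2. The eigenspace has dimension 4 - 3 = 1, so there is 1 Jordan block; the rank sequence gives block sizes [2].

For λ = 1: rank(A - I) = 2. The eigenspace has dimension 4 - 2 = 2, so there are 2 Jordan blocks; the rank sequence gives block sizes [1, 1].

Assembling the blocks gives the Jordan form J above.

J = [[0, 1, 0, 0], [0, 0, 0, 0], [0, 0, 1, 0], [0, 0, 0, 1]]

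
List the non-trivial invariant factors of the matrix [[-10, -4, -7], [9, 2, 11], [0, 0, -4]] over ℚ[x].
(x + 4)^3

The Jordan structure of A has elementary divisors (x + 4)^3. Arranging the block sizes at each eigenvalue in decreasing order and taking row products gives the invariant factors.

Invariant factors (smallest first, each dividing the next): (x + 4)^3.

Check: the last factor (x + 4)^3 is the minimal polynomial, and the product (x + 4)^3 is the characteristic polynomial.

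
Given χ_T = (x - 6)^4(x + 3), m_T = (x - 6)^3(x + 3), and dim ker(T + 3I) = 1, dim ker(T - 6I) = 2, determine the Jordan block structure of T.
Jordan blocks: (-3, 1), (6, 3), (6, 1)

λ = -3: algebraic multiplicity 1 (exponent in χ_T), largest block size 1 (exponent in m_T), 1 block (geometric multiplicity). This forces block sizes [1].
λ = 6: algebraic multiplicity 4 (exponent in χ_T), largest block size 3 (exponent in m_T), 2 blocks (geometric multiplicity). These force block sizes [3, 1].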